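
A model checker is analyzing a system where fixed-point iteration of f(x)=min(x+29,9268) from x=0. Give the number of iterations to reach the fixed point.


Step 1: x=0, cap=9268, increment=29
Step 2: x grows by 29 each step until capped at 9268; fixed point is x=9268
Step 3: iterations = ceil(9268/29) = 320

320


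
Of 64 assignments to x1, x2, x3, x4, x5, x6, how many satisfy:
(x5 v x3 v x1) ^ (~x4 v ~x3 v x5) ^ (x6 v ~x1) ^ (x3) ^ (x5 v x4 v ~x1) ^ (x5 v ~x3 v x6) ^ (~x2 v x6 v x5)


CNF with 7 clauses over 6 vars (64 assignments).
An assignment satisfies CNF iff every clause has >=1 true literal.
Check each row (bits = x1,x2,x3,x4,x5,x6; clause T/F shown):
  row 0 [000000]: clauses=FTTFTTT -> 0
  row 1 [000001]: clauses=FTTFTTT -> 0
  row 2 [000010]: clauses=TTTFTTT -> 0
  row 3 [000011]: clauses=TTTFTTT -> 0
  row 4 [000100]: clauses=FTTFTTT -> 0
  (every remaining row is evaluated the same way; all 64 results are listed next)
Full result column, 8 rows per line (x1,x2,x3 fixed per line; x4,x5,x6 runs 000..111 left to right):
  rows 0-7 [x1,x2,x3=000]: 00000000  (ones: 0)
  rows 8-15 [x1,x2,x3=001]: 01110011  (ones: 5)
  rows 16-23 [x1,x2,x3=010]: 00000000  (ones: 0)
  rows 24-31 [x1,x2,x3=011]: 01110011  (ones: 5)
  rows 32-39 [x1,x2,x3=100]: 00000000  (ones: 0)
  rows 40-47 [x1,x2,x3=101]: 00010001  (ones: 2)
  rows 48-55 [x1,x2,x3=110]: 00000000  (ones: 0)
  rows 56-63 [x1,x2,x3=111]: 00010001  (ones: 2)
Satisfying assignments = 0+5+0+5+0+2+0+2 = 14

14


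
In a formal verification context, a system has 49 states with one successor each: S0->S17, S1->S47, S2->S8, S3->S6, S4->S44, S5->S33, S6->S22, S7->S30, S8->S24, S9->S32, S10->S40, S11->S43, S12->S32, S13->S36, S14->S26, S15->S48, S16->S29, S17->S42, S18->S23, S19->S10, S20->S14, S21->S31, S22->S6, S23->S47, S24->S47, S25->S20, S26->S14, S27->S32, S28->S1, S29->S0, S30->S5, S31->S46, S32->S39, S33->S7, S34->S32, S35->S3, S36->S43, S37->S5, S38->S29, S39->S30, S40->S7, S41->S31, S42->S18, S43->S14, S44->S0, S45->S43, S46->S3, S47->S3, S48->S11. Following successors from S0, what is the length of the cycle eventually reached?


Trace from S0 until a state repeats:
  S0 -> S17 -> S42 -> S18 -> S23 -> S47 -> S3 -> S6 -> S22 -> S6
S6 first seen at step 7, revisited at step 9.
Cycle length = 9 - 7 = 2

2


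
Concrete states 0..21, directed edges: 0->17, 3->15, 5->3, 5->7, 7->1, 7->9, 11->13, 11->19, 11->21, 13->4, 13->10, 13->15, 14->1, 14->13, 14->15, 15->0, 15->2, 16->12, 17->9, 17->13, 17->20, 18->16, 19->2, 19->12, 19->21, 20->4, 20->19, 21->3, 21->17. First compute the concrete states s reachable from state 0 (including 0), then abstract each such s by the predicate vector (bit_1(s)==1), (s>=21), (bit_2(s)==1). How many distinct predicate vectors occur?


BFS from 0:
Concrete reachable: {0, 2, 3, 4, 9, 10, 12, 13, 15, 17, 19, 20, 21}
Abstract via predicates (bit_1(s)==1), (s>=21), (bit_2(s)==1):
  (0,0,0) <- {0, 9, 17}
  (0,0,1) <- {4, 12, 13, 20}
  (0,1,1) <- {21}
  (1,0,0) <- {2, 3, 10, 19}
  (1,0,1) <- {15}
Distinct abstract states = 5

5


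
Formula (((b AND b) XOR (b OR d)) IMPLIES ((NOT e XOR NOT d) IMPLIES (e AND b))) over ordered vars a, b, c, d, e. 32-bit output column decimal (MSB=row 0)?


Formula: (((b AND b) XOR (b OR d)) IMPLIES ((NOT e XOR NOT d) IMPLIES (e AND b))) over a, b, c, d, e (32 rows)
Evaluate each row (bits = a,b,c,d,e, MSB first):
  row 0 [00000]: (((0 AND 0) XOR (0 OR 0)) IMPLIES ((NOT 0 XOR NOT 0) IMPLIES (0 AND 0))) -> 1
  row 1 [00001]: (((0 AND 0) XOR (0 OR 0)) IMPLIES ((NOT 1 XOR NOT 0) IMPLIES (1 AND 0))) -> 1
  row 2 [00010]: (((0 AND 0) XOR (0 OR 1)) IMPLIES ((NOT 0 XOR NOT 1) IMPLIES (0 AND 0))) -> 0
  row 3 [00011]: (((0 AND 0) XOR (0 OR 1)) IMPLIES ((NOT 1 XOR NOT 1) IMPLIES (1 AND 0))) -> 1
  row 4 [00100]: (((0 AND 0) XOR (0 OR 0)) IMPLIES ((NOT 0 XOR NOT 0) IMPLIES (0 AND 0))) -> 1
  row 5 [00101]: (((0 AND 0) XOR (0 OR 0)) IMPLIES ((NOT 1 XOR NOT 0) IMPLIES (1 AND 0))) -> 1
  row 6 [00110]: (((0 AND 0) XOR (0 OR 1)) IMPLIES ((NOT 0 XOR NOT 1) IMPLIES (0 AND 0))) -> 0
  row 7 [00111]: (((0 AND 0) XOR (0 OR 1)) IMPLIES ((NOT 1 XOR NOT 1) IMPLIES (1 AND 0))) -> 1
  row 8 [01000]: (((1 AND 1) XOR (1 OR 0)) IMPLIES ((NOT 0 XOR NOT 0) IMPLIES (0 AND 1))) -> 1
  row 9 [01001]: (((1 AND 1) XOR (1 OR 0)) IMPLIES ((NOT 1 XOR NOT 0) IMPLIES (1 AND 1))) -> 1
  row 10 [01010]: (((1 AND 1) XOR (1 OR 1)) IMPLIES ((NOT 0 XOR NOT 1) IMPLIES (0 AND 1))) -> 1
  row 11 [01011]: (((1 AND 1) XOR (1 OR 1)) IMPLIES ((NOT 1 XOR NOT 1) IMPLIES (1 AND 1))) -> 1
  row 12 [01100]: (((1 AND 1) XOR (1 OR 0)) IMPLIES ((NOT 0 XOR NOT 0) IMPLIES (0 AND 1))) -> 1
  row 13 [01101]: (((1 AND 1) XOR (1 OR 0)) IMPLIES ((NOT 1 XOR NOT 0) IMPLIES (1 AND 1))) -> 1
  row 14 [01110]: (((1 AND 1) XOR (1 OR 1)) IMPLIES ((NOT 0 XOR NOT 1) IMPLIES (0 AND 1))) -> 1
  row 15 [01111]: (((1 AND 1) XOR (1 OR 1)) IMPLIES ((NOT 1 XOR NOT 1) IMPLIES (1 AND 1))) -> 1
  row 16 [10000]: (((0 AND 0) XOR (0 OR 0)) IMPLIES ((NOT 0 XOR NOT 0) IMPLIES (0 AND 0))) -> 1
  row 17 [10001]: (((0 AND 0) XOR (0 OR 0)) IMPLIES ((NOT 1 XOR NOT 0) IMPLIES (1 AND 0))) -> 1
  row 18 [10010]: (((0 AND 0) XOR (0 OR 1)) IMPLIES ((NOT 0 XOR NOT 1) IMPLIES (0 AND 0))) -> 0
  row 19 [10011]: (((0 AND 0) XOR (0 OR 1)) IMPLIES ((NOT 1 XOR NOT 1) IMPLIES (1 AND 0))) -> 1
  row 20 [10100]: (((0 AND 0) XOR (0 OR 0)) IMPLIES ((NOT 0 XOR NOT 0) IMPLIES (0 AND 0))) -> 1
  row 21 [10101]: (((0 AND 0) XOR (0 OR 0)) IMPLIES ((NOT 1 XOR NOT 0) IMPLIES (1 AND 0))) -> 1
  row 22 [10110]: (((0 AND 0) XOR (0 OR 1)) IMPLIES ((NOT 0 XOR NOT 1) IMPLIES (0 AND 0))) -> 0
  row 23 [10111]: (((0 AND 0) XOR (0 OR 1)) IMPLIES ((NOT 1 XOR NOT 1) IMPLIES (1 AND 0))) -> 1
  row 24 [11000]: (((1 AND 1) XOR (1 OR 0)) IMPLIES ((NOT 0 XOR NOT 0) IMPLIES (0 AND 1))) -> 1
  row 25 [11001]: (((1 AND 1) XOR (1 OR 0)) IMPLIES ((NOT 1 XOR NOT 0) IMPLIES (1 AND 1))) -> 1
  row 26 [11010]: (((1 AND 1) XOR (1 OR 1)) IMPLIES ((NOT 0 XOR NOT 1) IMPLIES (0 AND 1))) -> 1
  row 27 [11011]: (((1 AND 1) XOR (1 OR 1)) IMPLIES ((NOT 1 XOR NOT 1) IMPLIES (1 AND 1))) -> 1
  row 28 [11100]: (((1 AND 1) XOR (1 OR 0)) IMPLIES ((NOT 0 XOR NOT 0) IMPLIES (0 AND 1))) -> 1
  row 29 [11101]: (((1 AND 1) XOR (1 OR 0)) IMPLIES ((NOT 1 XOR NOT 0) IMPLIES (1 AND 1))) -> 1
  row 30 [11110]: (((1 AND 1) XOR (1 OR 1)) IMPLIES ((NOT 0 XOR NOT 1) IMPLIES (0 AND 1))) -> 1
  row 31 [11111]: (((1 AND 1) XOR (1 OR 1)) IMPLIES ((NOT 1 XOR NOT 1) IMPLIES (1 AND 1))) -> 1
Full result column, 4 rows per line (a,b,c fixed per line; d,e runs 00..11 left to right):
  rows 0-3 [a,b,c=000]: 1101  = hex D
  rows 4-7 [a,b,c=001]: 1101  = hex D
  rows 8-11 [a,b,c=010]: 1111  = hex F
  rows 12-15 [a,b,c=011]: 1111  = hex F
  rows 16-19 [a,b,c=100]: 1101  = hex D
  rows 20-23 [a,b,c=101]: 1101  = hex D
  rows 24-27 [a,b,c=110]: 1111  = hex F
  rows 28-31 [a,b,c=111]: 1111  = hex F
Output column (row 0 .. row 31) = 11011101111111111101110111111111
Output column grouped in 4s = 1101 1101 1111 1111 1101 1101 1111 1111 = 0xDDFFDDFF
Convert to decimal digit by digit (value = value*16 + digit):
  D -> 13
  13*16 + 13 (D) = 221
  221*16 + 15 (F) = 3551
  3551*16 + 15 (F) = 56831
  56831*16 + 13 (D) = 909309
  909309*16 + 13 (D) = 14548957
  14548957*16 + 15 (F) = 232783327
  232783327*16 + 15 (F) = 3724533247
Decimal = 3724533247

3724533247


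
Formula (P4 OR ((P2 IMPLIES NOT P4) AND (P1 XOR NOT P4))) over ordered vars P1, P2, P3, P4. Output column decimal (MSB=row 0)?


Formula: (P4 OR ((P2 IMPLIES NOT P4) AND (P1 XOR NOT P4))) over P1, P2, P3, P4 (16 rows)
Evaluate each row (bits = P1,P2,P3,P4, MSB first):
  row 0 [0000]: (0 OR ((0 IMPLIES NOT 0) AND (0 XOR NOT 0))) -> 1
  row 1 [0001]: (1 OR ((0 IMPLIES NOT 1) AND (0 XOR NOT 1))) -> 1
  row 2 [0010]: (0 OR ((0 IMPLIES NOT 0) AND (0 XOR NOT 0))) -> 1
  row 3 [0011]: (1 OR ((0 IMPLIES NOT 1) AND (0 XOR NOT 1))) -> 1
  row 4 [0100]: (0 OR ((1 IMPLIES NOT 0) AND (0 XOR NOT 0))) -> 1
  row 5 [0101]: (1 OR ((1 IMPLIES NOT 1) AND (0 XOR NOT 1))) -> 1
  row 6 [0110]: (0 OR ((1 IMPLIES NOT 0) AND (0 XOR NOT 0))) -> 1
  row 7 [0111]: (1 OR ((1 IMPLIES NOT 1) AND (0 XOR NOT 1))) -> 1
  row 8 [1000]: (0 OR ((0 IMPLIES NOT 0) AND (1 XOR NOT 0))) -> 0
  row 9 [1001]: (1 OR ((0 IMPLIES NOT 1) AND (1 XOR NOT 1))) -> 1
  row 10 [1010]: (0 OR ((0 IMPLIES NOT 0) AND (1 XOR NOT 0))) -> 0
  row 11 [1011]: (1 OR ((0 IMPLIES NOT 1) AND (1 XOR NOT 1))) -> 1
  row 12 [1100]: (0 OR ((1 IMPLIES NOT 0) AND (1 XOR NOT 0))) -> 0
  row 13 [1101]: (1 OR ((1 IMPLIES NOT 1) AND (1 XOR NOT 1))) -> 1
  row 14 [1110]: (0 OR ((1 IMPLIES NOT 0) AND (1 XOR NOT 0))) -> 0
  row 15 [1111]: (1 OR ((1 IMPLIES NOT 1) AND (1 XOR NOT 1))) -> 1
Full result column, 4 rows per line (P1,P2 fixed per line; P3,P4 runs 00..11 left to right):
  rows 0-3 [P1,P2=00]: 1111  = hex F
  rows 4-7 [P1,P2=01]: 1111  = hex F
  rows 8-11 [P1,P2=10]: 0101  = hex 5
  rows 12-15 [P1,P2=11]: 0101  = hex 5
Output column (row 0 .. row 15) = 1111111101010101
Output column grouped in 4s = 1111 1111 0101 0101 = 0xFF55
Convert to decimal digit by digit (value = value*16 + digit):
  F -> 15
  15*16 + 15 (F) = 255
  255*16 + 5 = 4085
  4085*16 + 5 = 65365
Decimal = 65365

65365


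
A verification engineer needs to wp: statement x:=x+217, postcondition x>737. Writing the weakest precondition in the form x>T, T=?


Formula: wp(x:=E, P) = P[E/x] (substitute E for x in postcondition)
Step 1: Postcondition: x>737
Step 2: Substitute x+217 for x: x+217>737
Step 3: Solve for x: x > 737-217 = 520

520


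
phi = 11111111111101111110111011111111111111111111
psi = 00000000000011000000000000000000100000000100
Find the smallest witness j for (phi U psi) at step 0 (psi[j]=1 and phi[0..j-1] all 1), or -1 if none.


(phi U psi) at 0: need smallest j with psi[j]=1 and phi[i]=1 for all i in [0,j).
Scan from step 0:
  step 0: phi=1, psi=0 -> continue
  step 1: phi=1, psi=0 -> continue
  step 2: phi=1, psi=0 -> continue
  step 3: phi=1, psi=0 -> continue
  step 12: psi=1 and phi held for [0,12) -> witness found
Witness step = 12

12


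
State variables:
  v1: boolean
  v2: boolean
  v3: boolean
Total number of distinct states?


State space = product of domain sizes of all variables.
Domain sizes:
  v1 (boolean): 2
  v2 (boolean): 2
  v3 (boolean): 2
Product = 2 * 2 * 2 = 8

8


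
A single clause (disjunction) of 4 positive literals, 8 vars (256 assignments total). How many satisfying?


Step 1: Total=2^8=256
Step 2: Unsat when all 4 false: 2^4=16
Step 3: Sat=256-16=240

240


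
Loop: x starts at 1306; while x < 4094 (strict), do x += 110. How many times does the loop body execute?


Step 1: x goes from 1306 toward 4094 by 110; the body runs while x<4094, so iterations = ceil((bound-start)/step)
Step 2: Distance=2788
Step 3: ceil(2788/110)=26

26


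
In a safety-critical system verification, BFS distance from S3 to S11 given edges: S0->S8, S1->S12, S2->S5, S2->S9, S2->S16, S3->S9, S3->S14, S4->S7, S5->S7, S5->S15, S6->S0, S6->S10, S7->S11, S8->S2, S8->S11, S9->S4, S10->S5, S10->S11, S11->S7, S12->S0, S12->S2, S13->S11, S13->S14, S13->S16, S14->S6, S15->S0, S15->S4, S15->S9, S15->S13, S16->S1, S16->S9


BFS layer-by-layer from S3:
  dist 0: {S3}
  dist 1: {S9, S14}
  dist 2: {S4, S6}
  dist 3: {S0, S7, S10}
  dist 4: {S5, S8, S11}
  -> S11 reached at distance 4
Shortest path length = 4

4


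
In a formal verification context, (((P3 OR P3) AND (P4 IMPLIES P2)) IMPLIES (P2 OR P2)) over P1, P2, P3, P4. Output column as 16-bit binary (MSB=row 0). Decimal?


Formula: (((P3 OR P3) AND (P4 IMPLIES P2)) IMPLIES (P2 OR P2)) over P1, P2, P3, P4 (16 rows)
Evaluate each row (bits = P1,P2,P3,P4, MSB first):
  row 0 [0000]: (((0 OR 0) AND (0 IMPLIES 0)) IMPLIES (0 OR 0)) -> 1
  row 1 [0001]: (((0 OR 0) AND (1 IMPLIES 0)) IMPLIES (0 OR 0)) -> 1
  row 2 [0010]: (((1 OR 1) AND (0 IMPLIES 0)) IMPLIES (0 OR 0)) -> 0
  row 3 [0011]: (((1 OR 1) AND (1 IMPLIES 0)) IMPLIES (0 OR 0)) -> 1
  row 4 [0100]: (((0 OR 0) AND (0 IMPLIES 1)) IMPLIES (1 OR 1)) -> 1
  row 5 [0101]: (((0 OR 0) AND (1 IMPLIES 1)) IMPLIES (1 OR 1)) -> 1
  row 6 [0110]: (((1 OR 1) AND (0 IMPLIES 1)) IMPLIES (1 OR 1)) -> 1
  row 7 [0111]: (((1 OR 1) AND (1 IMPLIES 1)) IMPLIES (1 OR 1)) -> 1
  row 8 [1000]: (((0 OR 0) AND (0 IMPLIES 0)) IMPLIES (0 OR 0)) -> 1
  row 9 [1001]: (((0 OR 0) AND (1 IMPLIES 0)) IMPLIES (0 OR 0)) -> 1
  row 10 [1010]: (((1 OR 1) AND (0 IMPLIES 0)) IMPLIES (0 OR 0)) -> 0
  row 11 [1011]: (((1 OR 1) AND (1 IMPLIES 0)) IMPLIES (0 OR 0)) -> 1
  row 12 [1100]: (((0 OR 0) AND (0 IMPLIES 1)) IMPLIES (1 OR 1)) -> 1
  row 13 [1101]: (((0 OR 0) AND (1 IMPLIES 1)) IMPLIES (1 OR 1)) -> 1
  row 14 [1110]: (((1 OR 1) AND (0 IMPLIES 1)) IMPLIES (1 OR 1)) -> 1
  row 15 [1111]: (((1 OR 1) AND (1 IMPLIES 1)) IMPLIES (1 OR 1)) -> 1
Full result column, 4 rows per line (P1,P2 fixed per line; P3,P4 runs 00..11 left to right):
  rows 0-3 [P1,P2=00]: 1101  = hex D
  rows 4-7 [P1,P2=01]: 1111  = hex F
  rows 8-11 [P1,P2=10]: 1101  = hex D
  rows 12-15 [P1,P2=11]: 1111  = hex F
Output column (row 0 .. row 15) = 1101111111011111
Output column grouped in 4s = 1101 1111 1101 1111 = 0xDFDF
Convert to decimal digit by digit (value = value*16 + digit):
  D -> 13
  13*16 + 15 (F) = 223
  223*16 + 13 (D) = 3581
  3581*16 + 15 (F) = 57311
Decimal = 57311

57311


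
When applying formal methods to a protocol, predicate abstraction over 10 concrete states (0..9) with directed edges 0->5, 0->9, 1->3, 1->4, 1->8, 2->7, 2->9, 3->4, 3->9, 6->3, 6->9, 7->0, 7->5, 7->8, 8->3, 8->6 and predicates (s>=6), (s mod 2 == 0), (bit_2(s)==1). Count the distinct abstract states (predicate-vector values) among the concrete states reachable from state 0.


BFS from 0:
Concrete reachable: {0, 5, 9}
Abstract via predicates (s>=6), (s mod 2 == 0), (bit_2(s)==1):
  (0,0,1) <- {5}
  (0,1,0) <- {0}
  (1,0,0) <- {9}
Distinct abstract states = 3

3


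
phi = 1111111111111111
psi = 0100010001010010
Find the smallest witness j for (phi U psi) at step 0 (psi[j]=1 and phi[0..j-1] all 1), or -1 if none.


(phi U psi) at 0: need smallest j with psi[j]=1 and phi[i]=1 for all i in [0,j).
Scan from step 0:
  step 0: phi=1, psi=0 -> continue
  step 1: psi=1 and phi held for [0,1) -> witness found
Witness step = 1

1


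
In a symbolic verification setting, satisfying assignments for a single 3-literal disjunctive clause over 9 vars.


Step 1: Total=2^9=512
Step 2: Unsat when all 3 false: 2^6=64
Step 3: Sat=512-64=448

448


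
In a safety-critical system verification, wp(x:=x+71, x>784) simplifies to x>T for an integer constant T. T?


Formula: wp(x:=E, P) = P[E/x] (substitute E for x in postcondition)
Step 1: Postcondition: x>784
Step 2: Substitute x+71 for x: x+71>784
Step 3: Solve for x: x > 784-71 = 713

713


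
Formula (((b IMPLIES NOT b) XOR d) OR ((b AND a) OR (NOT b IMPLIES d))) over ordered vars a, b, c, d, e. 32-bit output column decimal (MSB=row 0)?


Formula: (((b IMPLIES NOT b) XOR d) OR ((b AND a) OR (NOT b IMPLIES d))) over a, b, c, d, e (32 rows)
Evaluate each row (bits = a,b,c,d,e, MSB first):
  row 0 [00000]: (((0 IMPLIES NOT 0) XOR 0) OR ((0 AND 0) OR (NOT 0 IMPLIES 0))) -> 1
  row 1 [00001]: (((0 IMPLIES NOT 0) XOR 0) OR ((0 AND 0) OR (NOT 0 IMPLIES 0))) -> 1
  row 2 [00010]: (((0 IMPLIES NOT 0) XOR 1) OR ((0 AND 0) OR (NOT 0 IMPLIES 1))) -> 1
  row 3 [00011]: (((0 IMPLIES NOT 0) XOR 1) OR ((0 AND 0) OR (NOT 0 IMPLIES 1))) -> 1
  row 4 [00100]: (((0 IMPLIES NOT 0) XOR 0) OR ((0 AND 0) OR (NOT 0 IMPLIES 0))) -> 1
  row 5 [00101]: (((0 IMPLIES NOT 0) XOR 0) OR ((0 AND 0) OR (NOT 0 IMPLIES 0))) -> 1
  row 6 [00110]: (((0 IMPLIES NOT 0) XOR 1) OR ((0 AND 0) OR (NOT 0 IMPLIES 1))) -> 1
  row 7 [00111]: (((0 IMPLIES NOT 0) XOR 1) OR ((0 AND 0) OR (NOT 0 IMPLIES 1))) -> 1
  row 8 [01000]: (((1 IMPLIES NOT 1) XOR 0) OR ((1 AND 0) OR (NOT 1 IMPLIES 0))) -> 1
  row 9 [01001]: (((1 IMPLIES NOT 1) XOR 0) OR ((1 AND 0) OR (NOT 1 IMPLIES 0))) -> 1
  row 10 [01010]: (((1 IMPLIES NOT 1) XOR 1) OR ((1 AND 0) OR (NOT 1 IMPLIES 1))) -> 1
  row 11 [01011]: (((1 IMPLIES NOT 1) XOR 1) OR ((1 AND 0) OR (NOT 1 IMPLIES 1))) -> 1
  row 12 [01100]: (((1 IMPLIES NOT 1) XOR 0) OR ((1 AND 0) OR (NOT 1 IMPLIES 0))) -> 1
  row 13 [01101]: (((1 IMPLIES NOT 1) XOR 0) OR ((1 AND 0) OR (NOT 1 IMPLIES 0))) -> 1
  row 14 [01110]: (((1 IMPLIES NOT 1) XOR 1) OR ((1 AND 0) OR (NOT 1 IMPLIES 1))) -> 1
  row 15 [01111]: (((1 IMPLIES NOT 1) XOR 1) OR ((1 AND 0) OR (NOT 1 IMPLIES 1))) -> 1
  row 16 [10000]: (((0 IMPLIES NOT 0) XOR 0) OR ((0 AND 1) OR (NOT 0 IMPLIES 0))) -> 1
  row 17 [10001]: (((0 IMPLIES NOT 0) XOR 0) OR ((0 AND 1) OR (NOT 0 IMPLIES 0))) -> 1
  row 18 [10010]: (((0 IMPLIES NOT 0) XOR 1) OR ((0 AND 1) OR (NOT 0 IMPLIES 1))) -> 1
  row 19 [10011]: (((0 IMPLIES NOT 0) XOR 1) OR ((0 AND 1) OR (NOT 0 IMPLIES 1))) -> 1
  row 20 [10100]: (((0 IMPLIES NOT 0) XOR 0) OR ((0 AND 1) OR (NOT 0 IMPLIES 0))) -> 1
  row 21 [10101]: (((0 IMPLIES NOT 0) XOR 0) OR ((0 AND 1) OR (NOT 0 IMPLIES 0))) -> 1
  row 22 [10110]: (((0 IMPLIES NOT 0) XOR 1) OR ((0 AND 1) OR (NOT 0 IMPLIES 1))) -> 1
  row 23 [10111]: (((0 IMPLIES NOT 0) XOR 1) OR ((0 AND 1) OR (NOT 0 IMPLIES 1))) -> 1
  row 24 [11000]: (((1 IMPLIES NOT 1) XOR 0) OR ((1 AND 1) OR (NOT 1 IMPLIES 0))) -> 1
  row 25 [11001]: (((1 IMPLIES NOT 1) XOR 0) OR ((1 AND 1) OR (NOT 1 IMPLIES 0))) -> 1
  row 26 [11010]: (((1 IMPLIES NOT 1) XOR 1) OR ((1 AND 1) OR (NOT 1 IMPLIES 1))) -> 1
  row 27 [11011]: (((1 IMPLIES NOT 1) XOR 1) OR ((1 AND 1) OR (NOT 1 IMPLIES 1))) -> 1
  row 28 [11100]: (((1 IMPLIES NOT 1) XOR 0) OR ((1 AND 1) OR (NOT 1 IMPLIES 0))) -> 1
  row 29 [11101]: (((1 IMPLIES NOT 1) XOR 0) OR ((1 AND 1) OR (NOT 1 IMPLIES 0))) -> 1
  row 30 [11110]: (((1 IMPLIES NOT 1) XOR 1) OR ((1 AND 1) OR (NOT 1 IMPLIES 1))) -> 1
  row 31 [11111]: (((1 IMPLIES NOT 1) XOR 1) OR ((1 AND 1) OR (NOT 1 IMPLIES 1))) -> 1
Full result column, 4 rows per line (a,b,c fixed per line; d,e runs 00..11 left to right):
  rows 0-3 [a,b,c=000]: 1111  = hex F
  rows 4-7 [a,b,c=001]: 1111  = hex F
  rows 8-11 [a,b,c=010]: 1111  = hex F
  rows 12-15 [a,b,c=011]: 1111  = hex F
  rows 16-19 [a,b,c=100]: 1111  = hex F
  rows 20-23 [a,b,c=101]: 1111  = hex F
  rows 24-27 [a,b,c=110]: 1111  = hex F
  rows 28-31 [a,b,c=111]: 1111  = hex F
Output column (row 0 .. row 31) = 11111111111111111111111111111111
Output column grouped in 4s = 1111 1111 1111 1111 1111 1111 1111 1111 = 0xFFFFFFFF
Convert to decimal digit by digit (value = value*16 + digit):
  F -> 15
  15*16 + 15 (F) = 255
  255*16 + 15 (F) = 4095
  4095*16 + 15 (F) = 65535
  65535*16 + 15 (F) = 1048575
  1048575*16 + 15 (F) = 16777215
  16777215*16 + 15 (F) = 268435455
  268435455*16 + 15 (F) = 4294967295
Decimal = 4294967295

4294967295


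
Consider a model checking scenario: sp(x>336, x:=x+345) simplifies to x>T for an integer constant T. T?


Formula: sp(P, x:=E) = exists old_x. (x = E[old_x/x]) AND P[old_x/x] (old_x is the value of x before the assignment; eliminate old_x by solving x = E[old_x/x] for old_x)
Step 1: Precondition P: x>336, i.e. old_x > 336
Step 2: Assignment gives x = old_x + 345, so old_x = x - 345
Step 3: Substitute into P: x - 345 > 336
Step 4: Simplify: x > 336+345 = 681

681


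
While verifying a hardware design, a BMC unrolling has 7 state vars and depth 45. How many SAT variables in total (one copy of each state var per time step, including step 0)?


BMC unrolls to depth k, creating one copy of each state var for steps 0..k.
Step count = 45 + 1 = 46 (steps 0 through 45)
Vars per step = 7
Total = 7 * 46 = 322

322


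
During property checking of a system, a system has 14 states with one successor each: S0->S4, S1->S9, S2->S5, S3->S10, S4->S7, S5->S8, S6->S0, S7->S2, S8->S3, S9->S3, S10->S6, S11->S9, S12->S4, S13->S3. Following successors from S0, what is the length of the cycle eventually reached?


Trace from S0 until a state repeats:
  S0 -> S4 -> S7 -> S2 -> S5 -> S8 -> S3 -> S10 -> S6 -> S0
S0 first seen at step 0, revisited at step 9.
Cycle length = 9 - 0 = 9

9


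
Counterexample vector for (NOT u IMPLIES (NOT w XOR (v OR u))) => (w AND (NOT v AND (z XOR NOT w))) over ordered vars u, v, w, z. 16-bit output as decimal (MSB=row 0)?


F1 = (NOT u IMPLIES (NOT w XOR (v OR u)))
F2 = (w AND (NOT v AND (z XOR NOT w)))
Counterexample to F1=>F2 is where F1=1 and F2=0.
Evaluate each row (bits = u,v,w,z, MSB first):
  row 0 [0000]: F1=1 F2=0 -> F1&~F2 -> 1
  row 1 [0001]: F1=1 F2=0 -> F1&~F2 -> 1
  row 2 [0010]: F1=0 F2=0 -> F1&~F2 -> 0
  row 3 [0011]: F1=0 F2=1 -> F1&~F2 -> 0
  row 4 [0100]: F1=0 F2=0 -> F1&~F2 -> 0
  row 5 [0101]: F1=0 F2=0 -> F1&~F2 -> 0
  row 6 [0110]: F1=1 F2=0 -> F1&~F2 -> 1
  row 7 [0111]: F1=1 F2=0 -> F1&~F2 -> 1
  row 8 [1000]: F1=1 F2=0 -> F1&~F2 -> 1
  row 9 [1001]: F1=1 F2=0 -> F1&~F2 -> 1
  row 10 [1010]: F1=1 F2=0 -> F1&~F2 -> 1
  row 11 [1011]: F1=1 F2=1 -> F1&~F2 -> 0
  row 12 [1100]: F1=1 F2=0 -> F1&~F2 -> 1
  row 13 [1101]: F1=1 F2=0 -> F1&~F2 -> 1
  row 14 [1110]: F1=1 F2=0 -> F1&~F2 -> 1
  row 15 [1111]: F1=1 F2=0 -> F1&~F2 -> 1
Full result column, 4 rows per line (u,v fixed per line; w,z runs 00..11 left to right):
  rows 0-3 [u,v=00]: 1100  = hex C
  rows 4-7 [u,v=01]: 0011  = hex 3
  rows 8-11 [u,v=10]: 1110  = hex E
  rows 12-15 [u,v=11]: 1111  = hex F
Counterexample vector (row 0 .. row 15) = 1100001111101111
Output column grouped in 4s = 1100 0011 1110 1111 = 0xC3EF
Convert to decimal digit by digit (value = value*16 + digit):
  C -> 12
  12*16 + 3 = 195
  195*16 + 14 (E) = 3134
  3134*16 + 15 (F) = 50159
Decimal = 50159

50159


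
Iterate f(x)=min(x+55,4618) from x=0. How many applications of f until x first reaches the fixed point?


Step 1: x=0, cap=4618, increment=55
Step 2: x grows by 55 each step until capped at 4618; fixed point is x=4618
Step 3: iterations = ceil(4618/55) = 84

84


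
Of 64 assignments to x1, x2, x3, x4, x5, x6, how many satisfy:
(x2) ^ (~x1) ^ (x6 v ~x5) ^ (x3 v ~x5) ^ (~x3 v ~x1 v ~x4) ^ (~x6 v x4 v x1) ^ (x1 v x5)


CNF with 7 clauses over 6 vars (64 assignments).
An assignment satisfies CNF iff every clause has >=1 true literal.
Check each row (bits = x1,x2,x3,x4,x5,x6; clause T/F shown):
  row 0 [000000]: clauses=FTTTTTF -> 0
  row 1 [000001]: clauses=FTTTTFF -> 0
  row 2 [000010]: clauses=FTFFTTT -> 0
  row 3 [000011]: clauses=FTTFTFT -> 0
  row 4 [000100]: clauses=FTTTTTF -> 0
  (every remaining row is evaluated the same way; all 64 results are listed next)
Full result column, 8 rows per line (x1,x2,x3 fixed per line; x4,x5,x6 runs 000..111 left to right):
  rows 0-7 [x1,x2,x3=000]: 00000000  (ones: 0)
  rows 8-15 [x1,x2,x3=001]: 00000000  (ones: 0)
  rows 16-23 [x1,x2,x3=010]: 00000000  (ones: 0)
  rows 24-31 [x1,x2,x3=011]: 00000001  (ones: 1)
  rows 32-39 [x1,x2,x3=100]: 00000000  (ones: 0)
  rows 40-47 [x1,x2,x3=101]: 00000000  (ones: 0)
  rows 48-55 [x1,x2,x3=110]: 00000000  (ones: 0)
  rows 56-63 [x1,x2,x3=111]: 00000000  (ones: 0)
Satisfying assignments = 0+0+0+1+0+0+0+0 = 1

1


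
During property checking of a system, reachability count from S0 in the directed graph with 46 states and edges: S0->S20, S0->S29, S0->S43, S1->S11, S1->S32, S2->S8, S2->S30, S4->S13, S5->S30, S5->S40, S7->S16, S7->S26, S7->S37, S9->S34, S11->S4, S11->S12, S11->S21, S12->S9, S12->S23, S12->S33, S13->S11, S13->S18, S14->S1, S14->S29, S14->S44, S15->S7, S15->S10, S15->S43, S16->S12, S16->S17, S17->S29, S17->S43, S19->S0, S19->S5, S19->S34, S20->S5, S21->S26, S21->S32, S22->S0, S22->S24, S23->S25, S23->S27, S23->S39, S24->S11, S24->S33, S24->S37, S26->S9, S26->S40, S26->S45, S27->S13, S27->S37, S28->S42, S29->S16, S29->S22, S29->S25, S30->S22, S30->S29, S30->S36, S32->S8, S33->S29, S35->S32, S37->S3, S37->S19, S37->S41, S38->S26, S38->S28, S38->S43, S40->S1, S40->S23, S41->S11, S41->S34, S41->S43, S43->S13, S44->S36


BFS from S0:
  layer 0: {S0}
  layer 1: {S20, S29, S43}
  layer 2: {S5, S13, S16, S22, S25}
  layer 3: {S11, S12, S17, S18, S24, S30, S40}
  layer 4: {S1, S4, S9, S21, S23, S33, S36, S37}
  layer 5: {S3, S19, S26, S27, S32, S34, S39, S41}
  layer 6: {S8, S45}
Reachable set: {S0, S1, S3, S4, S5, S8, S9, S11, S12, S13, S16, S17, S18, S19, S20, S21, S22, S23, S24, S25, S26, S27, S29, S30, S32, S33, S34, S36, S37, S39, S40, S41, S43, S45}
Count = 34

34


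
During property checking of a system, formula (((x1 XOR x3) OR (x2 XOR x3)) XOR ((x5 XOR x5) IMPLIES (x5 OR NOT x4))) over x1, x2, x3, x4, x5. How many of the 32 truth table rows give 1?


Formula: (((x1 XOR x3) OR (x2 XOR x3)) XOR ((x5 XOR x5) IMPLIES (x5 OR NOT x4))) over 5 vars (32 rows)
Evaluate each row (x1, x2, x3, x4, x5 as bits, MSB first):
  row 0 [00000]: (((0 XOR 0) OR (0 XOR 0)) XOR ((0 XOR 0) IMPLIES (0 OR NOT 0))) -> 1
  row 1 [00001]: (((0 XOR 0) OR (0 XOR 0)) XOR ((1 XOR 1) IMPLIES (1 OR NOT 0))) -> 1
  row 2 [00010]: (((0 XOR 0) OR (0 XOR 0)) XOR ((0 XOR 0) IMPLIES (0 OR NOT 1))) -> 1
  row 3 [00011]: (((0 XOR 0) OR (0 XOR 0)) XOR ((1 XOR 1) IMPLIES (1 OR NOT 1))) -> 1
  row 4 [00100]: (((0 XOR 1) OR (0 XOR 1)) XOR ((0 XOR 0) IMPLIES (0 OR NOT 0))) -> 0
  row 5 [00101]: (((0 XOR 1) OR (0 XOR 1)) XOR ((1 XOR 1) IMPLIES (1 OR NOT 0))) -> 0
  row 6 [00110]: (((0 XOR 1) OR (0 XOR 1)) XOR ((0 XOR 0) IMPLIES (0 OR NOT 1))) -> 0
  row 7 [00111]: (((0 XOR 1) OR (0 XOR 1)) XOR ((1 XOR 1) IMPLIES (1 OR NOT 1))) -> 0
  row 8 [01000]: (((0 XOR 0) OR (1 XOR 0)) XOR ((0 XOR 0) IMPLIES (0 OR NOT 0))) -> 0
  row 9 [01001]: (((0 XOR 0) OR (1 XOR 0)) XOR ((1 XOR 1) IMPLIES (1 OR NOT 0))) -> 0
  row 10 [01010]: (((0 XOR 0) OR (1 XOR 0)) XOR ((0 XOR 0) IMPLIES (0 OR NOT 1))) -> 0
  row 11 [01011]: (((0 XOR 0) OR (1 XOR 0)) XOR ((1 XOR 1) IMPLIES (1 OR NOT 1))) -> 0
  row 12 [01100]: (((0 XOR 1) OR (1 XOR 1)) XOR ((0 XOR 0) IMPLIES (0 OR NOT 0))) -> 0
  row 13 [01101]: (((0 XOR 1) OR (1 XOR 1)) XOR ((1 XOR 1) IMPLIES (1 OR NOT 0))) -> 0
  row 14 [01110]: (((0 XOR 1) OR (1 XOR 1)) XOR ((0 XOR 0) IMPLIES (0 OR NOT 1))) -> 0
  row 15 [01111]: (((0 XOR 1) OR (1 XOR 1)) XOR ((1 XOR 1) IMPLIES (1 OR NOT 1))) -> 0
  row 16 [10000]: (((1 XOR 0) OR (0 XOR 0)) XOR ((0 XOR 0) IMPLIES (0 OR NOT 0))) -> 0
  row 17 [10001]: (((1 XOR 0) OR (0 XOR 0)) XOR ((1 XOR 1) IMPLIES (1 OR NOT 0))) -> 0
  row 18 [10010]: (((1 XOR 0) OR (0 XOR 0)) XOR ((0 XOR 0) IMPLIES (0 OR NOT 1))) -> 0
  row 19 [10011]: (((1 XOR 0) OR (0 XOR 0)) XOR ((1 XOR 1) IMPLIES (1 OR NOT 1))) -> 0
  row 20 [10100]: (((1 XOR 1) OR (0 XOR 1)) XOR ((0 XOR 0) IMPLIES (0 OR NOT 0))) -> 0
  row 21 [10101]: (((1 XOR 1) OR (0 XOR 1)) XOR ((1 XOR 1) IMPLIES (1 OR NOT 0))) -> 0
  row 22 [10110]: (((1 XOR 1) OR (0 XOR 1)) XOR ((0 XOR 0) IMPLIES (0 OR NOT 1))) -> 0
  row 23 [10111]: (((1 XOR 1) OR (0 XOR 1)) XOR ((1 XOR 1) IMPLIES (1 OR NOT 1))) -> 0
  row 24 [11000]: (((1 XOR 0) OR (1 XOR 0)) XOR ((0 XOR 0) IMPLIES (0 OR NOT 0))) -> 0
  row 25 [11001]: (((1 XOR 0) OR (1 XOR 0)) XOR ((1 XOR 1) IMPLIES (1 OR NOT 0))) -> 0
  row 26 [11010]: (((1 XOR 0) OR (1 XOR 0)) XOR ((0 XOR 0) IMPLIES (0 OR NOT 1))) -> 0
  row 27 [11011]: (((1 XOR 0) OR (1 XOR 0)) XOR ((1 XOR 1) IMPLIES (1 OR NOT 1))) -> 0
  row 28 [11100]: (((1 XOR 1) OR (1 XOR 1)) XOR ((0 XOR 0) IMPLIES (0 OR NOT 0))) -> 1
  row 29 [11101]: (((1 XOR 1) OR (1 XOR 1)) XOR ((1 XOR 1) IMPLIES (1 OR NOT 0))) -> 1
  row 30 [11110]: (((1 XOR 1) OR (1 XOR 1)) XOR ((0 XOR 0) IMPLIES (0 OR NOT 1))) -> 1
  row 31 [11111]: (((1 XOR 1) OR (1 XOR 1)) XOR ((1 XOR 1) IMPLIES (1 OR NOT 1))) -> 1
Full result column, 8 rows per line (x1,x2 fixed per line; x3,x4,x5 runs 000..111 left to right):
  rows 0-7 [x1,x2=00]: 11110000  (ones: 4)
  rows 8-15 [x1,x2=01]: 00000000  (ones: 0)
  rows 16-23 [x1,x2=10]: 00000000  (ones: 0)
  rows 24-31 [x1,x2=11]: 00001111  (ones: 4)
Count of 1-rows = 4+0+0+4 = 8

8


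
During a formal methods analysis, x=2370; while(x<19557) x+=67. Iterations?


Step 1: x goes from 2370 toward 19557 by 67; the body runs while x<19557, so iterations = ceil((bound-start)/step)
Step 2: Distance=17187
Step 3: ceil(17187/67)=257

257


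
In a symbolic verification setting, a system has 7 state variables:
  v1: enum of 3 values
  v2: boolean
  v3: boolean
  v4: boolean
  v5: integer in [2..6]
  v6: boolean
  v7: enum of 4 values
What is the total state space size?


State space = product of domain sizes of all variables.
Domain sizes:
  v1 (enum of 3 values): 3
  v2 (boolean): 2
  v3 (boolean): 2
  v4 (boolean): 2
  v5 (integer in [2..6]): 5
  v6 (boolean): 2
  v7 (enum of 4 values): 4
Product = 3 * 2 * 2 * 2 * 5 * 2 * 4 = 960

960


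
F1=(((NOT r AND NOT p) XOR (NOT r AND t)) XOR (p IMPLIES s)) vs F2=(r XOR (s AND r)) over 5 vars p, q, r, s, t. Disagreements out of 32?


F1 = (((NOT r AND NOT p) XOR (NOT r AND t)) XOR (p IMPLIES s))
F2 = (r XOR (s AND r))
Evaluate both on each of 32 rows (bits = p,q,r,s,t):
  row 0 [00000]: F1=0 F2=0 -> 0
  row 1 [00001]: F1=1 F2=0 (differ) -> 1
  row 2 [00010]: F1=0 F2=0 -> 0
  row 3 [00011]: F1=1 F2=0 (differ) -> 1
  row 4 [00100]: F1=1 F2=1 -> 0
  row 5 [00101]: F1=1 F2=1 -> 0
  row 6 [00110]: F1=1 F2=0 (differ) -> 1
  row 7 [00111]: F1=1 F2=0 (differ) -> 1
  row 8 [01000]: F1=0 F2=0 -> 0
  row 9 [01001]: F1=1 F2=0 (differ) -> 1
  row 10 [01010]: F1=0 F2=0 -> 0
  row 11 [01011]: F1=1 F2=0 (differ) -> 1
  row 12 [01100]: F1=1 F2=1 -> 0
  row 13 [01101]: F1=1 F2=1 -> 0
  row 14 [01110]: F1=1 F2=0 (differ) -> 1
  row 15 [01111]: F1=1 F2=0 (differ) -> 1
  row 16 [10000]: F1=0 F2=0 -> 0
  row 17 [10001]: F1=1 F2=0 (differ) -> 1
  row 18 [10010]: F1=1 F2=0 (differ) -> 1
  row 19 [10011]: F1=0 F2=0 -> 0
  row 20 [10100]: F1=0 F2=1 (differ) -> 1
  row 21 [10101]: F1=0 F2=1 (differ) -> 1
  row 22 [10110]: F1=1 F2=0 (differ) -> 1
  row 23 [10111]: F1=1 F2=0 (differ) -> 1
  row 24 [11000]: F1=0 F2=0 -> 0
  row 25 [11001]: F1=1 F2=0 (differ) -> 1
  row 26 [11010]: F1=1 F2=0 (differ) -> 1
  row 27 [11011]: F1=0 F2=0 -> 0
  row 28 [11100]: F1=0 F2=1 (differ) -> 1
  row 29 [11101]: F1=0 F2=1 (differ) -> 1
  row 30 [11110]: F1=1 F2=0 (differ) -> 1
  row 31 [11111]: F1=1 F2=0 (differ) -> 1
Full result column, 8 rows per line (p,q fixed per line; r,s,t runs 000..111 left to right):
  rows 0-7 [p,q=00]: 01010011  (ones: 4)
  rows 8-15 [p,q=01]: 01010011  (ones: 4)
  rows 16-23 [p,q=10]: 01101111  (ones: 6)
  rows 24-31 [p,q=11]: 01101111  (ones: 6)
Disagreements = 4+4+6+6 = 20

20


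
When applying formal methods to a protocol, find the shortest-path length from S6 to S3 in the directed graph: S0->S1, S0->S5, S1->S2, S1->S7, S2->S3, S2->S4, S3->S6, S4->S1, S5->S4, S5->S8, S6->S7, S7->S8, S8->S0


BFS layer-by-layer from S6:
  dist 0: {S6}
  dist 1: {S7}
  dist 2: {S8}
  dist 3: {S0}
  dist 4: {S1, S5}
  dist 5: {S2, S4}
  dist 6: {S3}
  -> S3 reached at distance 6
Shortest path length = 6

6


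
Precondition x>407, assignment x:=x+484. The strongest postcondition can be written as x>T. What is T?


Formula: sp(P, x:=E) = exists old_x. (x = E[old_x/x]) AND P[old_x/x] (old_x is the value of x before the assignment; eliminate old_x by solving x = E[old_x/x] for old_x)
Step 1: Precondition P: x>407, i.e. old_x > 407
Step 2: Assignment gives x = old_x + 484, so old_x = x - 484
Step 3: Substitute into P: x - 484 > 407
Step 4: Simplify: x > 407+484 = 891

891


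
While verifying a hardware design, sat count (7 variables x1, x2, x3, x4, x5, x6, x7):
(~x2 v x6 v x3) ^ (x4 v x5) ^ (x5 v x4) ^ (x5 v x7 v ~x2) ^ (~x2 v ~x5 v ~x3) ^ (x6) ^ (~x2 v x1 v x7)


CNF with 7 clauses over 7 vars (128 assignments).
An assignment satisfies CNF iff every clause has >=1 true literal.
Check each row (bits = x1,x2,x3,x4,x5,x6,x7; clause T/F shown):
  row 0 [0000000]: clauses=TFFTTFT -> 0
  row 1 [0000001]: clauses=TFFTTFT -> 0
  row 2 [0000010]: clauses=TFFTTTT -> 0
  row 3 [0000011]: clauses=TFFTTTT -> 0
  row 4 [0000100]: clauses=TTTTTFT -> 0
  (every remaining row is evaluated the same way; all 128 results are listed next)
Full result column, 8 rows per line (x1,x2,x3,x4 fixed per line; x5,x6,x7 runs 000..111 left to right):
  rows 0-7 [x1,x2,x3,x4=0000]: 00000011  (ones: 2)
  rows 8-15 [x1,x2,x3,x4=0001]: 00110011  (ones: 4)
  rows 16-23 [x1,x2,x3,x4=0010]: 00000011  (ones: 2)
  rows 24-31 [x1,x2,x3,x4=0011]: 00110011  (ones: 4)
  rows 32-39 [x1,x2,x3,x4=0100]: 00000001  (ones: 1)
  rows 40-47 [x1,x2,x3,x4=0101]: 00010001  (ones: 2)
  rows 48-55 [x1,x2,x3,x4=0110]: 00000000  (ones: 0)
  rows 56-63 [x1,x2,x3,x4=0111]: 00010000  (ones: 1)
  rows 64-71 [x1,x2,x3,x4=1000]: 00000011  (ones: 2)
  rows 72-79 [x1,x2,x3,x4=1001]: 00110011  (ones: 4)
  rows 80-87 [x1,x2,x3,x4=1010]: 00000011  (ones: 2)
  rows 88-95 [x1,x2,x3,x4=1011]: 00110011  (ones: 4)
  rows 96-103 [x1,x2,x3,x4=1100]: 00000011  (ones: 2)
  rows 104-111 [x1,x2,x3,x4=1101]: 00010011  (ones: 3)
  rows 112-119 [x1,x2,x3,x4=1110]: 00000000  (ones: 0)
  rows 120-127 [x1,x2,x3,x4=1111]: 00010000  (ones: 1)
Satisfying assignments = 2+4+2+4+1+2+0+1+2+4+2+4+2+3+0+1 = 34

34


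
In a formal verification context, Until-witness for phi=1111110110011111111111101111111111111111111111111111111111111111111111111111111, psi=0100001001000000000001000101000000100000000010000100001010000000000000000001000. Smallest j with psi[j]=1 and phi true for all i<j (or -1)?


(phi U psi) at 0: need smallest j with psi[j]=1 and phi[i]=1 for all i in [0,j).
Scan from step 0:
  step 0: phi=1, psi=0 -> continue
  step 1: psi=1 and phi held for [0,1) -> witness found
Witness step = 1

1


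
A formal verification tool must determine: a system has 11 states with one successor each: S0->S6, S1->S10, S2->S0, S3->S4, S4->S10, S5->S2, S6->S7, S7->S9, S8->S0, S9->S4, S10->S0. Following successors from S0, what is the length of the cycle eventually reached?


Trace from S0 until a state repeats:
  S0 -> S6 -> S7 -> S9 -> S4 -> S10 -> S0
S0 first seen at step 0, revisited at step 6.
Cycle length = 6 - 0 = 6

6


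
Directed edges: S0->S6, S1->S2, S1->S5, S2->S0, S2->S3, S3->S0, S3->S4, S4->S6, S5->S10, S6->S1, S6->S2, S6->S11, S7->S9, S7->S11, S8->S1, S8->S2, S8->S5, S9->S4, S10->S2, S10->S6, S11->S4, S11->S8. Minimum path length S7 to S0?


BFS layer-by-layer from S7:
  dist 0: {S7}
  dist 1: {S9, S11}
  dist 2: {S4, S8}
  dist 3: {S1, S2, S5, S6}
  dist 4: {S0, S3, S10}
  -> S0 reached at distance 4
Shortest path length = 4

4


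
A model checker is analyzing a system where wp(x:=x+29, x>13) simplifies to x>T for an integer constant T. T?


Formula: wp(x:=E, P) = P[E/x] (substitute E for x in postcondition)
Step 1: Postcondition: x>13
Step 2: Substitute x+29 for x: x+29>13
Step 3: Solve for x: x > 13-29 = -16

-16


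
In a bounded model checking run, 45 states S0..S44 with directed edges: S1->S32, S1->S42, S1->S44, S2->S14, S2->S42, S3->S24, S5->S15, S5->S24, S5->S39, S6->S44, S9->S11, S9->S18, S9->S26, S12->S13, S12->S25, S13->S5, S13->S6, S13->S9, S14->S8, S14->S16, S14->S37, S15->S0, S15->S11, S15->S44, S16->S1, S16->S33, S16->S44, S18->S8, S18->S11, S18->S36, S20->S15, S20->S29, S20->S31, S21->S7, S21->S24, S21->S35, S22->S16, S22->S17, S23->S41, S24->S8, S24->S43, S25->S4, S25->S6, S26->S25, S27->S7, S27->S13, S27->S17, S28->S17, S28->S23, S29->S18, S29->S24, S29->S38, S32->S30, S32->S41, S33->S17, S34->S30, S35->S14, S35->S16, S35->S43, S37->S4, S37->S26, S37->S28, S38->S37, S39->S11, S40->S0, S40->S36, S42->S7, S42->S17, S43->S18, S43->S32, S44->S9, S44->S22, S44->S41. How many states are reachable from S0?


BFS from S0:
  layer 0: {S0}
Reachable set: {S0}
Count = 1

1


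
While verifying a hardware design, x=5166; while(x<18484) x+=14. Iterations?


Step 1: x goes from 5166 toward 18484 by 14; the body runs while x<18484, so iterations = ceil((bound-start)/step)
Step 2: Distance=13318
Step 3: ceil(13318/14)=952

952


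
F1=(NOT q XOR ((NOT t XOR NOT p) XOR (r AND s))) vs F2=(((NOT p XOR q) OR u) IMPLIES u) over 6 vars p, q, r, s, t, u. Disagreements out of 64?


F1 = (NOT q XOR ((NOT t XOR NOT p) XOR (r AND s)))
F2 = (((NOT p XOR q) OR u) IMPLIES u)
Evaluate both on each of 64 rows (bits = p,q,r,s,t,u):
  row 0 [000000]: F1=1 F2=0 (differ) -> 1
  row 1 [000001]: F1=1 F2=1 -> 0
  row 2 [000010]: F1=0 F2=0 -> 0
  row 3 [000011]: F1=0 F2=1 (differ) -> 1
  row 4 [000100]: F1=1 F2=0 (differ) -> 1
  (every remaining row is evaluated the same way; all 64 results are listed next)
Full result column, 8 rows per line (p,q,r fixed per line; s,t,u runs 000..111 left to right):
  rows 0-7 [p,q,r=000]: 10011001  (ones: 4)
  rows 8-15 [p,q,r=001]: 10010110  (ones: 4)
  rows 16-23 [p,q,r=010]: 11001100  (ones: 4)
  rows 24-31 [p,q,r=011]: 11000011  (ones: 4)
  rows 32-39 [p,q,r=100]: 11001100  (ones: 4)
  rows 40-47 [p,q,r=101]: 11000011  (ones: 4)
  rows 48-55 [p,q,r=110]: 10011001  (ones: 4)
  rows 56-63 [p,q,r=111]: 10010110  (ones: 4)
Disagreements = 4+4+4+4+4+4+4+4 = 32

32


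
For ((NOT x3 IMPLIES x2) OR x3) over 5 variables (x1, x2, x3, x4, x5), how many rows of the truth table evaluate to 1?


Formula: ((NOT x3 IMPLIES x2) OR x3) over 5 vars (32 rows)
Evaluate each row (x1, x2, x3, x4, x5 as bits, MSB first):
  row 0 [00000]: ((NOT 0 IMPLIES 0) OR 0) -> 0
  row 1 [00001]: ((NOT 0 IMPLIES 0) OR 0) -> 0
  row 2 [00010]: ((NOT 0 IMPLIES 0) OR 0) -> 0
  row 3 [00011]: ((NOT 0 IMPLIES 0) OR 0) -> 0
  row 4 [00100]: ((NOT 1 IMPLIES 0) OR 1) -> 1
  row 5 [00101]: ((NOT 1 IMPLIES 0) OR 1) -> 1
  row 6 [00110]: ((NOT 1 IMPLIES 0) OR 1) -> 1
  row 7 [00111]: ((NOT 1 IMPLIES 0) OR 1) -> 1
  row 8 [01000]: ((NOT 0 IMPLIES 1) OR 0) -> 1
  row 9 [01001]: ((NOT 0 IMPLIES 1) OR 0) -> 1
  row 10 [01010]: ((NOT 0 IMPLIES 1) OR 0) -> 1
  row 11 [01011]: ((NOT 0 IMPLIES 1) OR 0) -> 1
  row 12 [01100]: ((NOT 1 IMPLIES 1) OR 1) -> 1
  row 13 [01101]: ((NOT 1 IMPLIES 1) OR 1) -> 1
  row 14 [01110]: ((NOT 1 IMPLIES 1) OR 1) -> 1
  row 15 [01111]: ((NOT 1 IMPLIES 1) OR 1) -> 1
  row 16 [10000]: ((NOT 0 IMPLIES 0) OR 0) -> 0
  row 17 [10001]: ((NOT 0 IMPLIES 0) OR 0) -> 0
  row 18 [10010]: ((NOT 0 IMPLIES 0) OR 0) -> 0
  row 19 [10011]: ((NOT 0 IMPLIES 0) OR 0) -> 0
  row 20 [10100]: ((NOT 1 IMPLIES 0) OR 1) -> 1
  row 21 [10101]: ((NOT 1 IMPLIES 0) OR 1) -> 1
  row 22 [10110]: ((NOT 1 IMPLIES 0) OR 1) -> 1
  row 23 [10111]: ((NOT 1 IMPLIES 0) OR 1) -> 1
  row 24 [11000]: ((NOT 0 IMPLIES 1) OR 0) -> 1
  row 25 [11001]: ((NOT 0 IMPLIES 1) OR 0) -> 1
  row 26 [11010]: ((NOT 0 IMPLIES 1) OR 0) -> 1
  row 27 [11011]: ((NOT 0 IMPLIES 1) OR 0) -> 1
  row 28 [11100]: ((NOT 1 IMPLIES 1) OR 1) -> 1
  row 29 [11101]: ((NOT 1 IMPLIES 1) OR 1) -> 1
  row 30 [11110]: ((NOT 1 IMPLIES 1) OR 1) -> 1
  row 31 [11111]: ((NOT 1 IMPLIES 1) OR 1) -> 1
Full result column, 8 rows per line (x1,x2 fixed per line; x3,x4,x5 runs 000..111 left to right):
  rows 0-7 [x1,x2=00]: 00001111  (ones: 4)
  rows 8-15 [x1,x2=01]: 11111111  (ones: 8)
  rows 16-23 [x1,x2=10]: 00001111  (ones: 4)
  rows 24-31 [x1,x2=11]: 11111111  (ones: 8)
Count of 1-rows = 4+8+4+8 = 24

24


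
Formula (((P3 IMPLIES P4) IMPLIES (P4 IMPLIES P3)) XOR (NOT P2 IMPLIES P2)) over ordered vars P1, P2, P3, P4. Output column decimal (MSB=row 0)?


Formula: (((P3 IMPLIES P4) IMPLIES (P4 IMPLIES P3)) XOR (NOT P2 IMPLIES P2)) over P1, P2, P3, P4 (16 rows)
Evaluate each row (bits = P1,P2,P3,P4, MSB first):
  row 0 [0000]: (((0 IMPLIES 0) IMPLIES (0 IMPLIES 0)) XOR (NOT 0 IMPLIES 0)) -> 1
  row 1 [0001]: (((0 IMPLIES 1) IMPLIES (1 IMPLIES 0)) XOR (NOT 0 IMPLIES 0)) -> 0
  row 2 [0010]: (((1 IMPLIES 0) IMPLIES (0 IMPLIES 1)) XOR (NOT 0 IMPLIES 0)) -> 1
  row 3 [0011]: (((1 IMPLIES 1) IMPLIES (1 IMPLIES 1)) XOR (NOT 0 IMPLIES 0)) -> 1
  row 4 [0100]: (((0 IMPLIES 0) IMPLIES (0 IMPLIES 0)) XOR (NOT 1 IMPLIES 1)) -> 0
  row 5 [0101]: (((0 IMPLIES 1) IMPLIES (1 IMPLIES 0)) XOR (NOT 1 IMPLIES 1)) -> 1
  row 6 [0110]: (((1 IMPLIES 0) IMPLIES (0 IMPLIES 1)) XOR (NOT 1 IMPLIES 1)) -> 0
  row 7 [0111]: (((1 IMPLIES 1) IMPLIES (1 IMPLIES 1)) XOR (NOT 1 IMPLIES 1)) -> 0
  row 8 [1000]: (((0 IMPLIES 0) IMPLIES (0 IMPLIES 0)) XOR (NOT 0 IMPLIES 0)) -> 1
  row 9 [1001]: (((0 IMPLIES 1) IMPLIES (1 IMPLIES 0)) XOR (NOT 0 IMPLIES 0)) -> 0
  row 10 [1010]: (((1 IMPLIES 0) IMPLIES (0 IMPLIES 1)) XOR (NOT 0 IMPLIES 0)) -> 1
  row 11 [1011]: (((1 IMPLIES 1) IMPLIES (1 IMPLIES 1)) XOR (NOT 0 IMPLIES 0)) -> 1
  row 12 [1100]: (((0 IMPLIES 0) IMPLIES (0 IMPLIES 0)) XOR (NOT 1 IMPLIES 1)) -> 0
  row 13 [1101]: (((0 IMPLIES 1) IMPLIES (1 IMPLIES 0)) XOR (NOT 1 IMPLIES 1)) -> 1
  row 14 [1110]: (((1 IMPLIES 0) IMPLIES (0 IMPLIES 1)) XOR (NOT 1 IMPLIES 1)) -> 0
  row 15 [1111]: (((1 IMPLIES 1) IMPLIES (1 IMPLIES 1)) XOR (NOT 1 IMPLIES 1)) -> 0
Full result column, 4 rows per line (P1,P2 fixed per line; P3,P4 runs 00..11 left to right):
  rows 0-3 [P1,P2=00]: 1011  = hex B
  rows 4-7 [P1,P2=01]: 0100  = hex 4
  rows 8-11 [P1,P2=10]: 1011  = hex B
  rows 12-15 [P1,P2=11]: 0100  = hex 4
Output column (row 0 .. row 15) = 1011010010110100
Output column grouped in 4s = 1011 0100 1011 0100 = 0xB4B4
Convert to decimal digit by digit (value = value*16 + digit):
  B -> 11
  11*16 + 4 = 180
  180*16 + 11 (B) = 2891
  2891*16 + 4 = 46260
Decimal = 46260

46260
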